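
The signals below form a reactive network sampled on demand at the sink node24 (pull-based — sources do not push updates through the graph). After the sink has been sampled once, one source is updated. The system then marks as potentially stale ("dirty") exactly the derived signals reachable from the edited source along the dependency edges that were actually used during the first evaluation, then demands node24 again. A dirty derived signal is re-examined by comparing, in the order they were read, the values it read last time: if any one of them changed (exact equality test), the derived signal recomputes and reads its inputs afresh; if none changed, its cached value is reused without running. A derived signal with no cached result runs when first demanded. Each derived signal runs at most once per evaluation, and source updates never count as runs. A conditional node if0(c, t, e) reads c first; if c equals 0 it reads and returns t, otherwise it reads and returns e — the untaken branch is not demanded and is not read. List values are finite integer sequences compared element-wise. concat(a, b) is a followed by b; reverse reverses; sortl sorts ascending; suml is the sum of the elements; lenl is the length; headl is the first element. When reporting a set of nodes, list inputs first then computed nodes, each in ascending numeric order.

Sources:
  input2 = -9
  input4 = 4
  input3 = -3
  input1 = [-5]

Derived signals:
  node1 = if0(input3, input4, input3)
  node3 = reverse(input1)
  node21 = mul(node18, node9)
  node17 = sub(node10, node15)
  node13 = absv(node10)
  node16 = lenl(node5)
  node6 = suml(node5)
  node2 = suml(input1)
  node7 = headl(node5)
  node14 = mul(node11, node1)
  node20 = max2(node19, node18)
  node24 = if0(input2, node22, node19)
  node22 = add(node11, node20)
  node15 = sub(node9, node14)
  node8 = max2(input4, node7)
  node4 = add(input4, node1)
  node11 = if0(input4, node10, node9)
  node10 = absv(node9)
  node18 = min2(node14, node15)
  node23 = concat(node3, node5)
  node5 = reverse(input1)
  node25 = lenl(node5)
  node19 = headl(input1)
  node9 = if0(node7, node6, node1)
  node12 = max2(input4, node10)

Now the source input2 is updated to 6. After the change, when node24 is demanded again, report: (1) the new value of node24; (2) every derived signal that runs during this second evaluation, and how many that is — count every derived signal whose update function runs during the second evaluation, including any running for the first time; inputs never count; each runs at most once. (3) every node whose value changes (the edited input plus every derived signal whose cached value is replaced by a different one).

Initial pass — values computed on the first demand:
  node19 = headl([-5]) = -5
  node24 = if0(input2=-9 -> else branch node19) = -5

Second demand — change propagation:
  node24: re-runs because input2 -9->6; new result -5 (unchanged).

node24 now evaluates to -5.
Run set: node24 (1 run).
Changed values: input2.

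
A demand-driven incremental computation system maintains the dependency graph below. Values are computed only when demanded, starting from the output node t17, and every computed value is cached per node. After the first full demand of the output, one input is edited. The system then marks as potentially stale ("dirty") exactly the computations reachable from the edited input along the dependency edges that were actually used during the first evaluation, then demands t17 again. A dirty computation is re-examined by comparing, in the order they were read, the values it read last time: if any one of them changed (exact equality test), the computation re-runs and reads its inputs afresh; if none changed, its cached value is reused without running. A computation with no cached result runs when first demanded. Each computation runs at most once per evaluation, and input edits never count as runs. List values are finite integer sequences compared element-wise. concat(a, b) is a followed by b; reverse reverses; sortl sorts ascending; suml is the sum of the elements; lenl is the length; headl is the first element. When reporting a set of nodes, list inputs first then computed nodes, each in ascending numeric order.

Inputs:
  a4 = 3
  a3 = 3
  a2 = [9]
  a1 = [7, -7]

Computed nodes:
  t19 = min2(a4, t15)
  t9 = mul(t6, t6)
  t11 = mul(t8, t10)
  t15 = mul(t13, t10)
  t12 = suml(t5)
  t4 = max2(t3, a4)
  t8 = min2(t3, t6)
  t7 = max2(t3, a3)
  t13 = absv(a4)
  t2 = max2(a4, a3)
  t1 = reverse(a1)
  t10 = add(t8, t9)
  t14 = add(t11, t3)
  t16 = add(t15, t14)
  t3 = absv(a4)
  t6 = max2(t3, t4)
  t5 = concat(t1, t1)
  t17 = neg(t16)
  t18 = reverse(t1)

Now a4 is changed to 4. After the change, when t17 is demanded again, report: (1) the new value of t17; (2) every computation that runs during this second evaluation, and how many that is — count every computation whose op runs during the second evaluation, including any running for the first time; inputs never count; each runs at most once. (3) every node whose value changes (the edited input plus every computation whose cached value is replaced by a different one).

New value of t17: -164.
Computations that run: t3, t4, t6, t8, t9, t10, t11, t13, t14, t15, t16, t17 — 12 in total.
Values that change: a4, t3, t4, t6, t8, t9, t10, t11, t13, t14, t15, t16, t17.

First evaluation (everything demanded from the output):
  t3 = absv(3) = 3
  t4 = max2(3, 3) = 3
  t6 = max2(3, 3) = 3
  t8 = min2(3, 3) = 3
  t9 = mul(3, 3) = 9
  t10 = add(3, 9) = 12
  t11 = mul(3, 12) = 36
  t13 = absv(3) = 3
  t14 = add(36, 3) = 39
  t15 = mul(3, 12) = 36
  t16 = add(36, 39) = 75
  t17 = neg(75) = -75

Propagation after the edit:
  t3: runs — a4 3->4; result 4.
  t4: runs — t3 3->4; a4 3->4; result 4.
  t6: runs — t3 3->4; t4 3->4; result 4.
  t8: runs — t3 3->4; t6 3->4; result 4.
  t9: runs — t6 3->4; t6 3->4; result 16.
  t10: runs — t8 3->4; t9 9->16; result 20.
  t11: runs — t8 3->4; t10 12->20; result 80.
  t13: runs — a4 3->4; result 4.
  t14: runs — t11 36->80; t3 3->4; result 84.
  t15: runs — t13 3->4; t10 12->20; result 80.
  t16: runs — t15 36->80; t14 39->84; result 164.
  t17: runs — t16 75->164; result -164.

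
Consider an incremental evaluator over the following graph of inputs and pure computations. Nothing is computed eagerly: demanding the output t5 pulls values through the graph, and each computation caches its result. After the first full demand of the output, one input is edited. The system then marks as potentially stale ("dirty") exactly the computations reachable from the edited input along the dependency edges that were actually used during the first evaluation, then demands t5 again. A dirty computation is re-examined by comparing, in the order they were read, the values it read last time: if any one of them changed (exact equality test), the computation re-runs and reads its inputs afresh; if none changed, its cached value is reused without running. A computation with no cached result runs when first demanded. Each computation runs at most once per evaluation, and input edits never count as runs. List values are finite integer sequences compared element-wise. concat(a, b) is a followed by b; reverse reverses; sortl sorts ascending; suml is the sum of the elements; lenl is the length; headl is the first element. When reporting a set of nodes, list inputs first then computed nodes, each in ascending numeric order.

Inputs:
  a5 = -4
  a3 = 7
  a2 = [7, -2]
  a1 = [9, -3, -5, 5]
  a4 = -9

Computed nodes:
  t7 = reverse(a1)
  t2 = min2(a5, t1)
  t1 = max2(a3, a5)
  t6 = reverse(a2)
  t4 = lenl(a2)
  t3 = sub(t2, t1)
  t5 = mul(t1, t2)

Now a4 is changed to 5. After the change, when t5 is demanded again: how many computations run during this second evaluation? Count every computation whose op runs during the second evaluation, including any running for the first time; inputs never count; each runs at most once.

Run set: none (0 run).
The important point: nothing the output needs ever reads a4, so the edit is invisible to it.

Initial pass — values computed on the first demand:
  t1 = max2(7, -4) = 7
  t2 = min2(-4, 7) = -4
  t5 = mul(7, -4) = -28

Second demand — change propagation:
  no demanded computation ever read a4, so the edit dirties nothing and nothing runs.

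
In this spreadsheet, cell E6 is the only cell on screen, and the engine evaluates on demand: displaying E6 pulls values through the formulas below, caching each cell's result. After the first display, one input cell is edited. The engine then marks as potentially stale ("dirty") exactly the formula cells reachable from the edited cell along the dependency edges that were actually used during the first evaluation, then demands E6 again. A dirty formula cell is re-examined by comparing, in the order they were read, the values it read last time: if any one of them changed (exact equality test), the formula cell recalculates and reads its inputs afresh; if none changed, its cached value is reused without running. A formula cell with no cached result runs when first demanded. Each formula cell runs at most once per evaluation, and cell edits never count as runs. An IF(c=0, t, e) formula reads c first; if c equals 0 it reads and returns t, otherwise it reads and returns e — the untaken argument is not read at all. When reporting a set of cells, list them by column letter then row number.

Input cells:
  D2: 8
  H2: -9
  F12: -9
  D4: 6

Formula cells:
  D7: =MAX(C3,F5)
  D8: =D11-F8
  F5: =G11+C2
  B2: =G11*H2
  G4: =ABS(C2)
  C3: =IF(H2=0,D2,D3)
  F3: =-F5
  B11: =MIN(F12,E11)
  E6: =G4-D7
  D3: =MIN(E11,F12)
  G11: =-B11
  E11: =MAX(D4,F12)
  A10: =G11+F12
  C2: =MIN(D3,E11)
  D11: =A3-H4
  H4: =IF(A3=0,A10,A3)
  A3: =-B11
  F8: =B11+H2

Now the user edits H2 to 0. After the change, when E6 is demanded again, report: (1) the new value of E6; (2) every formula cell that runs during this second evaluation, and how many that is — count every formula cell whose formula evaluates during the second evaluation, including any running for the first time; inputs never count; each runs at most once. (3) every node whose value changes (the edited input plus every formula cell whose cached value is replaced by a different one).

E6 now evaluates to 1.
Run set: C3, D7, E6 (3 run).
Changed values: C3, D7, E6, H2.

Initial pass — values computed on the first demand:
  E11 = MAX(6, -9) = 6
  B11 = MIN(-9, 6) = -9
  D3 = MIN(6, -9) = -9
  C2 = MIN(-9, 6) = -9
  C3 = IF(H2=0: H2=-9 -> else branch D3) = -9
  G4 = ABS(-9) = 9
  G11 = -(-9) = 9
  F5 = 9 + -9 = 0
  D7 = MAX(-9, 0) = 0
  E6 = 9 - 0 = 9

Second demand — change propagation:
  C3: re-runs because H2 -9->0; new result 8.
  D7: re-runs because C3 -9->8; new result 8.
  E6: re-runs because D7 0->8; new result 1.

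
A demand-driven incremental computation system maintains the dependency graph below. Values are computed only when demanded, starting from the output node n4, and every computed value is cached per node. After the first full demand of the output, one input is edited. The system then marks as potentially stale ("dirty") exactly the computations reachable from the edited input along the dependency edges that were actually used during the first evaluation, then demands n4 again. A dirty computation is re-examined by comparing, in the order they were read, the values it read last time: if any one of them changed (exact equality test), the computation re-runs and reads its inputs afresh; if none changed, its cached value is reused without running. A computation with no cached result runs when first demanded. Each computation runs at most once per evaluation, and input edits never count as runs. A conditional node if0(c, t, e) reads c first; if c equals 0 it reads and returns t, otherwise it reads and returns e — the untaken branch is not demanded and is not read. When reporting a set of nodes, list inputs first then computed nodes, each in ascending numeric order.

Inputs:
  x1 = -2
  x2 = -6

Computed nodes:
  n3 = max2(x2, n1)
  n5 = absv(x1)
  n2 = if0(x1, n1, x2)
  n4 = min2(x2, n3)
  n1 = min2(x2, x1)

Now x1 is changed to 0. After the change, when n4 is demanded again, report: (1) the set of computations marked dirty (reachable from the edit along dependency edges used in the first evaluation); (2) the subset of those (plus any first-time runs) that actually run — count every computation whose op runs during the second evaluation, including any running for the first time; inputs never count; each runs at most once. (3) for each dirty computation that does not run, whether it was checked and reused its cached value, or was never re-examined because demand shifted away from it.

Marked dirty: n1, n3, n4.
Computations that run: n1 — 1 in total.
Checked but reused from cache: n3, n4.
Key observation: the change is absorbed at n1 — it re-runs but produces the same value, and the output's value is unchanged.

First evaluation (everything demanded from the output):
  n1 = min2(-6, -2) = -6
  n3 = max2(-6, -6) = -6
  n4 = min2(-6, -6) = -6

Propagation after the edit:
  n1: runs — x1 -2->0; result -6 (same value as before).
  n3: checked — values it read are unchanged (x2 unchanged, n1 unchanged); reused cached -6 without running.
  n4: checked — values it read are unchanged (x2 unchanged, n3 unchanged); reused cached -6 without running.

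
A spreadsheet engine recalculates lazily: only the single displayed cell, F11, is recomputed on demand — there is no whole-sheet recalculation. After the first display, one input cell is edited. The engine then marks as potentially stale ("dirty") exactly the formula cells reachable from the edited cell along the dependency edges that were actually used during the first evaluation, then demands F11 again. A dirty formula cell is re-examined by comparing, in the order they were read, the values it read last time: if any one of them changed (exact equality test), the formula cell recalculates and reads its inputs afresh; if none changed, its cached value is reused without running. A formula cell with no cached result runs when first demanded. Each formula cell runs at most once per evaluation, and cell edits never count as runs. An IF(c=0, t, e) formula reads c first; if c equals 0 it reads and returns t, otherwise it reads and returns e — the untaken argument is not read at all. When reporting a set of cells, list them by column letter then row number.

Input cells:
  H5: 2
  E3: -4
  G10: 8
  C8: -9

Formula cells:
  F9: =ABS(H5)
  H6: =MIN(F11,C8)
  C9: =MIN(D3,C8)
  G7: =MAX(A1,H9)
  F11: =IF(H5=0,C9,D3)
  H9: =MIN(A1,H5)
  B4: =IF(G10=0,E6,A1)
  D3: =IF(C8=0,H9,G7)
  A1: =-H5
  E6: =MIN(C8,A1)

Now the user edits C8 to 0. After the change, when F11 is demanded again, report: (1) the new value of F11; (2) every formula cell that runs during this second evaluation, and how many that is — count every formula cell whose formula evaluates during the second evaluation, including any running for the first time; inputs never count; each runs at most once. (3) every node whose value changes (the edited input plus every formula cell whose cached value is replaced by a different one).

New value of F11: -2.
Formula cells that run: D3 — 1 in total.
Values that change: C8.
Key observation: the change is absorbed at D3 — it re-runs but produces the same value, and the output's value is unchanged.

First evaluation (everything demanded from the output):
  A1 = -(2) = -2
  H9 = MIN(-2, 2) = -2
  G7 = MAX(-2, -2) = -2
  D3 = IF(C8=0: C8=-9 -> else branch G7) = -2
  F11 = IF(H5=0: H5=2 -> else branch D3) = -2

Propagation after the edit:
  D3: runs — C8 -9->0; result -2 (same value as before).
  F11: checked — values it read are unchanged (H5 unchanged, D3 unchanged); reused cached -2 without running.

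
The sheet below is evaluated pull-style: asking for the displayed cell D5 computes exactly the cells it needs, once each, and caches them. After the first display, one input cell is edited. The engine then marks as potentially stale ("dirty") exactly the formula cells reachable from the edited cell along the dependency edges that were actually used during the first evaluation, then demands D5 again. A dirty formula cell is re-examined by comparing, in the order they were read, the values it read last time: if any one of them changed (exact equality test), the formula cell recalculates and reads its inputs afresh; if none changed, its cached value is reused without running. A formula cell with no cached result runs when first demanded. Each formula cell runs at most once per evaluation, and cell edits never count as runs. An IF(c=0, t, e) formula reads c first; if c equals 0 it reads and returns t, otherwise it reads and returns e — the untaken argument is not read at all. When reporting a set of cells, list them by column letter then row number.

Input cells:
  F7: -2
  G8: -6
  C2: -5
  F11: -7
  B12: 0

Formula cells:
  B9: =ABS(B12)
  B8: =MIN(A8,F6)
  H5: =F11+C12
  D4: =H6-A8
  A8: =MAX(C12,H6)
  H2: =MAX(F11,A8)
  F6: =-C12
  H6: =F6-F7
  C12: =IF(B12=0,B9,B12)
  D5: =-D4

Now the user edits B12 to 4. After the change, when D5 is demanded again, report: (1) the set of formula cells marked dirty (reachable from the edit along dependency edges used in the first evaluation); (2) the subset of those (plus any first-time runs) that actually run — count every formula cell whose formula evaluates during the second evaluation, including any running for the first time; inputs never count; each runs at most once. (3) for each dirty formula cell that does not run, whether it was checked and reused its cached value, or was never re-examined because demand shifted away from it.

The edit dirties: A8, B9, C12, D4, D5, F6, H6.
6 formula cells run: A8, C12, D4, D5, F6, H6.
Unvisited dirty nodes (no longer demanded): B9.
Note the branch switch — demand abandons B9, which is never re-examined.

First demand of the output computes:
  B9 = ABS(0) = 0
  C12 = IF(B12=0: B12=0 -> then branch B9) = 0
  F6 = -(0) = 0
  H6 = 0 - -2 = 2
  A8 = MAX(0, 2) = 2
  D4 = 2 - 2 = 0
  D5 = -(0) = 0

After the edit, cleaning proceeds:
  B9: stays stale; no demand reaches it after the flip.
  C12: a read changed (B12 0->4) — executes, giving 4.
  F6: a read changed (C12 0->4) — executes, giving -4.
  H6: a read changed (F6 0->-4) — executes, giving -2.
  A8: a read changed (C12 0->4; H6 2->-2) — executes, giving 4.
  D4: a read changed (H6 2->-2; A8 2->4) — executes, giving -6.
  D5: a read changed (D4 0->-6) — executes, giving 6.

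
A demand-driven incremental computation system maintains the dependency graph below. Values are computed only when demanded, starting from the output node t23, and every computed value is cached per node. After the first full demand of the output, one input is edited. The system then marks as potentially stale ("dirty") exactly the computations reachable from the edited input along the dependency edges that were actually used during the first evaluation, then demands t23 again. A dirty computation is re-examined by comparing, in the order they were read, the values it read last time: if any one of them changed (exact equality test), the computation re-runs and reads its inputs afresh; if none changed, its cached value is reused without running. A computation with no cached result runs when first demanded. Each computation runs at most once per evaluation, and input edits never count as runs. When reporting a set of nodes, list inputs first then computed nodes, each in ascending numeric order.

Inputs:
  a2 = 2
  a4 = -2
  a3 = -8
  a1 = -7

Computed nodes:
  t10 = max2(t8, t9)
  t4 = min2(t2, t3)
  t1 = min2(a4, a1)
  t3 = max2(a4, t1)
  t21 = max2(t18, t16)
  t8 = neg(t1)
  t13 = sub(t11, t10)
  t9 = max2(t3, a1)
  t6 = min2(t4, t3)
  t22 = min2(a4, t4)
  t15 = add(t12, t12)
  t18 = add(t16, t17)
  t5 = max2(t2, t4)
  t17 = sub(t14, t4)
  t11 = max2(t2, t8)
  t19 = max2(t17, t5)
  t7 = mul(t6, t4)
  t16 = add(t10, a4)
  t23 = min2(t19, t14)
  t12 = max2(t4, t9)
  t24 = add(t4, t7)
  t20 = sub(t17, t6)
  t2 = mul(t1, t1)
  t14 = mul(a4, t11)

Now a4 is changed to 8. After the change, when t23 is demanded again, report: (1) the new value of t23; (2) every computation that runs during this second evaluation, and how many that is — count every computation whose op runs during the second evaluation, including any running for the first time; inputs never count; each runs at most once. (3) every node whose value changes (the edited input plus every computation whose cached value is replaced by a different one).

First evaluation (everything demanded from the output):
  t1 = min2(-2, -7) = -7
  t2 = mul(-7, -7) = 49
  t3 = max2(-2, -7) = -2
  t4 = min2(49, -2) = -2
  t5 = max2(49, -2) = 49
  t8 = neg(-7) = 7
  t11 = max2(49, 7) = 49
  t14 = mul(-2, 49) = -98
  t17 = sub(-98, -2) = -96
  t19 = max2(-96, 49) = 49
  t23 = min2(49, -98) = -98

Propagation after the edit:
  t1: runs — a4 -2->8; result -7 (same value as before).
  t2: checked — values it read are unchanged (t1 unchanged, t1 unchanged); reused cached 49 without running.
  t3: runs — a4 -2->8; result 8.
  t4: runs — t3 -2->8; result 8.
  t5: runs — t4 -2->8; result 49 (same value as before).
  t8: checked — values it read are unchanged (t1 unchanged); reused cached 7 without running.
  t11: checked — values it read are unchanged (t2 unchanged, t8 unchanged); reused cached 49 without running.
  t14: runs — a4 -2->8; result 392.
  t17: runs — t14 -98->392; t4 -2->8; result 384.
  t19: runs — t17 -96->384; result 384.
  t23: runs — t19 49->384; t14 -98->392; result 384.

Key observation: the cutoff stops propagation at t2 — its inputs' values are unchanged, so it reuses its cache.

New value of t23: 384.
Computations that run: t1, t3, t4, t5, t14, t17, t19, t23 — 8 in total.
Values that change: a4, t3, t4, t14, t17, t19, t23.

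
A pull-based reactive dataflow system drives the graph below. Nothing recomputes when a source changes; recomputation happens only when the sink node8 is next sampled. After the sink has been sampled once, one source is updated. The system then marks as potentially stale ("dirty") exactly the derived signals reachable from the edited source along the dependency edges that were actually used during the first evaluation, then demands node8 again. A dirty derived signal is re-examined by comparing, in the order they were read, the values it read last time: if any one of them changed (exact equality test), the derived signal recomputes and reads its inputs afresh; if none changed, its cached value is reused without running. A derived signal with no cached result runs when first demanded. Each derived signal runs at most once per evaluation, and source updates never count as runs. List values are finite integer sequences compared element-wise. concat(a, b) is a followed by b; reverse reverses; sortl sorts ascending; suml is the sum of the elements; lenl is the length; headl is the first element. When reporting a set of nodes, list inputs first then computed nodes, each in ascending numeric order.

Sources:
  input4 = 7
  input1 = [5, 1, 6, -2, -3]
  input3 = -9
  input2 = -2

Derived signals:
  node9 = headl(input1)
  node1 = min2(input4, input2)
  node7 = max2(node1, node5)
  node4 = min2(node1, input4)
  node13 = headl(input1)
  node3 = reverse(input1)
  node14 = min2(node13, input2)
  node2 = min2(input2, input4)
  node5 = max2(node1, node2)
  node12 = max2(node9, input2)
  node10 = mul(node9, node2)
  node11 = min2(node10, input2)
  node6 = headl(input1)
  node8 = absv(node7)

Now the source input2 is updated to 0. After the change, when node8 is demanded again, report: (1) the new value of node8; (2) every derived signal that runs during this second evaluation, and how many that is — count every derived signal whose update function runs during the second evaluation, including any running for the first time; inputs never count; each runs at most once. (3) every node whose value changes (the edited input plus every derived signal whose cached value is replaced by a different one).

First evaluation (everything demanded from the output):
  node1 = min2(7, -2) = -2
  node2 = min2(-2, 7) = -2
  node5 = max2(-2, -2) = -2
  node7 = max2(-2, -2) = -2
  node8 = absv(-2) = 2

Propagation after the edit:
  node1: runs — input2 -2->0; result 0.
  node2: runs — input2 -2->0; result 0.
  node5: runs — node1 -2->0; node2 -2->0; result 0.
  node7: runs — node1 -2->0; node5 -2->0; result 0.
  node8: runs — node7 -2->0; result 0.

New value of node8: 0.
Derived signals that run: node1, node2, node5, node7, node8 — 5 in total.
Values that change: input2, node1, node2, node5, node7, node8.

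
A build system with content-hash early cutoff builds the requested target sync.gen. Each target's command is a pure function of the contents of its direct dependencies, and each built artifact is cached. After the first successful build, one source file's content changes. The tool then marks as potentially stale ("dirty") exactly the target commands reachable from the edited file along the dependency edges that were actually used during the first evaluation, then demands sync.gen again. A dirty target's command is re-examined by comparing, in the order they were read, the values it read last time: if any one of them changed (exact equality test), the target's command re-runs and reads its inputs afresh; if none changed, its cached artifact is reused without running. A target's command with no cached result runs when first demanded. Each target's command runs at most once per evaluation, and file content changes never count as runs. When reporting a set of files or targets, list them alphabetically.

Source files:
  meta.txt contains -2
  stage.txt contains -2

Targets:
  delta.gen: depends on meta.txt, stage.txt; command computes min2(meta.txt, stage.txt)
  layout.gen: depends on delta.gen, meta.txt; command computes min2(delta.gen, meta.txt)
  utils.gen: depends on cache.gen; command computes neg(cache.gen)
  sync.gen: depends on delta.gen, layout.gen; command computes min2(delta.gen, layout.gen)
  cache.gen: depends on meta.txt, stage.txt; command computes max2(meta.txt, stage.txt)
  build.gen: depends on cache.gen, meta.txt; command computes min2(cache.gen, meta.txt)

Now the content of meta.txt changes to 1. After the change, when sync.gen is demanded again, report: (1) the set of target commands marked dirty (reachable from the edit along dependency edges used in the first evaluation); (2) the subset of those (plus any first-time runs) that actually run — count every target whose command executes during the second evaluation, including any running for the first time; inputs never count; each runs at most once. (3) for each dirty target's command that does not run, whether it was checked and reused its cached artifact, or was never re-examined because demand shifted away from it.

Marked dirty: delta.gen, layout.gen, sync.gen.
Target commands that run: delta.gen, layout.gen — 2 in total.
Checked but reused from cache: sync.gen.
Key observation: the cutoff stops propagation at sync.gen — its inputs' values are unchanged, so it reuses its cache.

First evaluation (everything demanded from the output):
  delta.gen = min2(-2, -2) = -2
  layout.gen = min2(-2, -2) = -2
  sync.gen = min2(-2, -2) = -2

Propagation after the edit:
  delta.gen: runs — meta.txt -2->1; result -2 (same value as before).
  layout.gen: runs — meta.txt -2->1; result -2 (same value as before).
  sync.gen: checked — values it read are unchanged (delta.gen unchanged, layout.gen unchanged); reused cached -2 without running.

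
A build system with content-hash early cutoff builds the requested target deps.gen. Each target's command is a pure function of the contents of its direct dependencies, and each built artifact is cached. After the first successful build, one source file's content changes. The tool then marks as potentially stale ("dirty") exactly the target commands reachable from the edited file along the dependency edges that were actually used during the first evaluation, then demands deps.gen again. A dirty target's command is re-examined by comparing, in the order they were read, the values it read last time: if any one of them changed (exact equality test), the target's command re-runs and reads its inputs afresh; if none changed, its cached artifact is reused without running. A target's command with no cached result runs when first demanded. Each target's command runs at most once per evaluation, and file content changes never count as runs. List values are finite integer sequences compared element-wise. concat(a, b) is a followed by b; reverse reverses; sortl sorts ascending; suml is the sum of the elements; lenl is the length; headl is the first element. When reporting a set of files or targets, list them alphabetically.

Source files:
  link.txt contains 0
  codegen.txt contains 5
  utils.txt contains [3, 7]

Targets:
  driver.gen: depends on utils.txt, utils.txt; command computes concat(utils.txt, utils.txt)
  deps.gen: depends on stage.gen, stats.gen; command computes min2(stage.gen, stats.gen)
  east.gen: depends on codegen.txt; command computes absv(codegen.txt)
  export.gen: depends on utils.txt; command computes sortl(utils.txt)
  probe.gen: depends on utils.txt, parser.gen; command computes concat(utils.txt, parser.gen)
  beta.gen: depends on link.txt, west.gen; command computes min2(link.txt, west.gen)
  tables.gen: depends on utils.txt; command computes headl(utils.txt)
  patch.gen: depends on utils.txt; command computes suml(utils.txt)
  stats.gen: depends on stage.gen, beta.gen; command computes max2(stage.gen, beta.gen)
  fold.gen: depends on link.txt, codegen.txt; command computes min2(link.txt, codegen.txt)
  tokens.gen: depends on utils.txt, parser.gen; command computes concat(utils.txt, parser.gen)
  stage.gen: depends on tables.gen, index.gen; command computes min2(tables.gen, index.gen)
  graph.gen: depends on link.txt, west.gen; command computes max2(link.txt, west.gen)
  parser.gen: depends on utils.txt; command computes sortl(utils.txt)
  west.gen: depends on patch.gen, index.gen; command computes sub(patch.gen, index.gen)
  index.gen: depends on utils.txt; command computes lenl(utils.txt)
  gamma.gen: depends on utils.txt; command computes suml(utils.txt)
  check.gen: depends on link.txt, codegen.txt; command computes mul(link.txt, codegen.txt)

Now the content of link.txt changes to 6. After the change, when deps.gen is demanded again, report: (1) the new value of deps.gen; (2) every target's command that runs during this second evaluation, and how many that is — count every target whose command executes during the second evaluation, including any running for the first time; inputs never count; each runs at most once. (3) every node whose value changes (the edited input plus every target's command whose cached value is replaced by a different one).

First evaluation (everything demanded from the output):
  index.gen = lenl([3, 7]) = 2
  patch.gen = suml([3, 7]) = 10
  tables.gen = headl([3, 7]) = 3
  stage.gen = min2(3, 2) = 2
  west.gen = sub(10, 2) = 8
  beta.gen = min2(0, 8) = 0
  stats.gen = max2(2, 0) = 2
  deps.gen = min2(2, 2) = 2

Propagation after the edit:
  beta.gen: runs — link.txt 0->6; result 6.
  stats.gen: runs — beta.gen 0->6; result 6.
  deps.gen: runs — stats.gen 2->6; result 2 (same value as before).

New value of deps.gen: 2.
Target commands that run: beta.gen, deps.gen, stats.gen — 3 in total.
Values that change: beta.gen, link.txt, stats.gen.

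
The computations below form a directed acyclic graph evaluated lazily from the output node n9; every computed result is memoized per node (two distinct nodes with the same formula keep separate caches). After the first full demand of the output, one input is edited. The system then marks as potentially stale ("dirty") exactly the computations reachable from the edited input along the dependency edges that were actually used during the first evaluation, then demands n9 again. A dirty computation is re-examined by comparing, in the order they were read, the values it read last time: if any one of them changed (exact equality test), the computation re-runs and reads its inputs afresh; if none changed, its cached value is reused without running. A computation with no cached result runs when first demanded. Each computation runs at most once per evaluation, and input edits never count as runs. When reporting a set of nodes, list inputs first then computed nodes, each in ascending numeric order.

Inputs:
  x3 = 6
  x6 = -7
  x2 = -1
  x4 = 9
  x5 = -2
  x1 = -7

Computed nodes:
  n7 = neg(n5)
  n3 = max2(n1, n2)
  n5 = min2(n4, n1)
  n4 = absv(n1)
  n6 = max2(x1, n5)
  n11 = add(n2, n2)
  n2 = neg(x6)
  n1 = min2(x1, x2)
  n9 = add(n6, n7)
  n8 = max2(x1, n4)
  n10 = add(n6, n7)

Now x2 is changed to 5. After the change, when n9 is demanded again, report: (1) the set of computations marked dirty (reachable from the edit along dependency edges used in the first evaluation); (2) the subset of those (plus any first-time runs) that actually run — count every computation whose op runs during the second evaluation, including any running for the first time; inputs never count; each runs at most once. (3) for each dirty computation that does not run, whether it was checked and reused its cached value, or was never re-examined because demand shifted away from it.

The edit dirties: n1, n4, n5, n6, n7, n9.
1 computations run: n1.
Cache hits after checking: n4, n5, n6, n7, n9.
Note the absorption at n1: it re-runs yet its value is the same, leaving the output's value untouched.

First demand of the output computes:
  n1 = min2(-7, -1) = -7
  n4 = absv(-7) = 7
  n5 = min2(7, -7) = -7
  n6 = max2(-7, -7) = -7
  n7 = neg(-7) = 7
  n9 = add(-7, 7) = 0

After the edit, cleaning proceeds:
  n1: a read changed (x2 -1->5) — executes, giving -7 — identical to its old value.
  n4: dirty, but its reads are unchanged (n1 unchanged); cached 7 stands.
  n5: dirty, but its reads are unchanged (n4 unchanged, n1 unchanged); cached -7 stands.
  n6: dirty, but its reads are unchanged (x1 unchanged, n5 unchanged); cached -7 stands.
  n7: dirty, but its reads are unchanged (n5 unchanged); cached 7 stands.
  n9: dirty, but its reads are unchanged (n6 unchanged, n7 unchanged); cached 0 stands.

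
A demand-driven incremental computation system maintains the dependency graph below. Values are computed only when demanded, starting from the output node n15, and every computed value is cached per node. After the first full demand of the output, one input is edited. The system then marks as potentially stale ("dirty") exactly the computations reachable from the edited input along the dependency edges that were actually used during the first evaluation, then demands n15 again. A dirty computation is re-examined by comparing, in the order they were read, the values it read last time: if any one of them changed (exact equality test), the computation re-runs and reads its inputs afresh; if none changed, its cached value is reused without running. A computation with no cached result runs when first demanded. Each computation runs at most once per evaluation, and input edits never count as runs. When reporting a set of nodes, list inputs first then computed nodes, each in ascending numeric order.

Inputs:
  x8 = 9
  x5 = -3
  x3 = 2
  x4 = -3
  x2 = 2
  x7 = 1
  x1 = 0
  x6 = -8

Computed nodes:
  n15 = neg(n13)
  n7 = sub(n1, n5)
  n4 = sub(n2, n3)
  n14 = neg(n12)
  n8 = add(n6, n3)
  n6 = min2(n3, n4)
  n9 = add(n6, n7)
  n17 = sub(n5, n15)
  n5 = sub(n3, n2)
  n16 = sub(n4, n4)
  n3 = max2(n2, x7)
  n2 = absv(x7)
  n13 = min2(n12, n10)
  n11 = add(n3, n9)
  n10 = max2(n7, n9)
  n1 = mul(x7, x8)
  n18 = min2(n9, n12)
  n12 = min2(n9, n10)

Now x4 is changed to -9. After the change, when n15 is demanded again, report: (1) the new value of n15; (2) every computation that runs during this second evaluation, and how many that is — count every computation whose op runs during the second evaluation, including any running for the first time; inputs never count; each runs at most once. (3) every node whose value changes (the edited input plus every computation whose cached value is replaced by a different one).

New value of n15: -9.
Computations that run: none — 0 in total.
Values that change: x4.
Key observation: x4 is never demanded by the output, so the edit triggers no recomputation at all.

First evaluation (everything demanded from the output):
  n1 = mul(1, 9) = 9
  n2 = absv(1) = 1
  n3 = max2(1, 1) = 1
  n4 = sub(1, 1) = 0
  n5 = sub(1, 1) = 0
  n6 = min2(1, 0) = 0
  n7 = sub(9, 0) = 9
  n9 = add(0, 9) = 9
  n10 = max2(9, 9) = 9
  n12 = min2(9, 9) = 9
  n13 = min2(9, 9) = 9
  n15 = neg(9) = -9

Propagation after the edit:
  x4 feeds no computation that the output demands — nothing is marked dirty and nothing runs.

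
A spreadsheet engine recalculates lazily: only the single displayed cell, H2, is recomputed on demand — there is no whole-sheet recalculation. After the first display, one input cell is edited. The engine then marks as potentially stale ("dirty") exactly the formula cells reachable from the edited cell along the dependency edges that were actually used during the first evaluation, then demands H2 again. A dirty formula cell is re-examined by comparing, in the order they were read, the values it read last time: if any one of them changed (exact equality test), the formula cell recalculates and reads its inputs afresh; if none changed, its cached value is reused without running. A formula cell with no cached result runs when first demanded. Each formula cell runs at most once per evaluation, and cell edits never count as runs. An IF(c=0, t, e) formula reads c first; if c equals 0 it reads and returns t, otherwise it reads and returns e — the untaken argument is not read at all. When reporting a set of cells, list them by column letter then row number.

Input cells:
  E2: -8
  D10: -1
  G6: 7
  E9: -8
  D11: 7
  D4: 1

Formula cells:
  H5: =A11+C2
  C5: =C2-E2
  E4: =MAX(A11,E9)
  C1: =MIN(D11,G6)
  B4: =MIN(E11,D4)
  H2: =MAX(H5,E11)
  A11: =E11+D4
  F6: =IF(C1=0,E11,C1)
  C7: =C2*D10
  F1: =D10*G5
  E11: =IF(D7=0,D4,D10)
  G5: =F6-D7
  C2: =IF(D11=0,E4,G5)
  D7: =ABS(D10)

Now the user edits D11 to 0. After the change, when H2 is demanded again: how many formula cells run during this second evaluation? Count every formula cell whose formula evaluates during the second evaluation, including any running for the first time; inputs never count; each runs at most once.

First evaluation (everything demanded from the output):
  C1 = MIN(7, 7) = 7
  D7 = ABS(-1) = 1
  E11 = IF(D7=0: D7=1 -> else branch D10) = -1
  A11 = -1 + 1 = 0
  F6 = IF(C1=0: C1=7 -> else branch C1) = 7
  G5 = 7 - 1 = 6
  C2 = IF(D11=0: D11=7 -> else branch G5) = 6
  H5 = 0 + 6 = 6
  H2 = MAX(6, -1) = 6

Propagation after the edit:
  C1: marked dirty but never re-examined — demand shifted away from it.
  E4: demanded for the first time — runs, produces 0.
  F6: marked dirty but never re-examined — demand shifted away from it.
  G5: marked dirty but never re-examined — demand shifted away from it.
  C2: runs — D11 7->0; result 0.
  H5: runs — C2 6->0; result 0.
  H2: runs — H5 6->0; result 0.

Key observation: a condition flipped, so demand moved to the other branch — C1, F6, G5 are never re-examined.

Formula cells that run: C2, E4, H2, H5 — 4 in total.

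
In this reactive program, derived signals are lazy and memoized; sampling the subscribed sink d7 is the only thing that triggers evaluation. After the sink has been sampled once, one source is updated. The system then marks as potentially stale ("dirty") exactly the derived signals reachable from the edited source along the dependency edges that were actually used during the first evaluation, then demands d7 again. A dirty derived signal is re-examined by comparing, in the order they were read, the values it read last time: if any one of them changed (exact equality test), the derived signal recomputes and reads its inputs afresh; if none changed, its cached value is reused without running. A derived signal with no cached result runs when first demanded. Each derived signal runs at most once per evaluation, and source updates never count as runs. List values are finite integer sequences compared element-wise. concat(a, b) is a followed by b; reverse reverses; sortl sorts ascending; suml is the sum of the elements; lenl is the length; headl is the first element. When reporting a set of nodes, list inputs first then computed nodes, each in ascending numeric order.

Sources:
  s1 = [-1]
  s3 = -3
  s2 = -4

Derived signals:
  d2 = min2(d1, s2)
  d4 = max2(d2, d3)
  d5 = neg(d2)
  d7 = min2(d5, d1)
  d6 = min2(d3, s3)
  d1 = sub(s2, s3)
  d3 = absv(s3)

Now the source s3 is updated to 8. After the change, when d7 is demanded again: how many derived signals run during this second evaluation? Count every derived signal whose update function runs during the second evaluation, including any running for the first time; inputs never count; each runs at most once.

4 derived signals run: d1, d2, d5, d7.

First demand of the output computes:
  d1 = sub(-4, -3) = -1
  d2 = min2(-1, -4) = -4
  d5 = neg(-4) = 4
  d7 = min2(4, -1) = -1

After the edit, cleaning proceeds:
  d1: a read changed (s3 -3->8) — executes, giving -12.
  d2: a read changed (d1 -1->-12) — executes, giving -12.
  d5: a read changed (d2 -4->-12) — executes, giving 12.
  d7: a read changed (d5 4->12; d1 -1->-12) — executes, giving -12.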